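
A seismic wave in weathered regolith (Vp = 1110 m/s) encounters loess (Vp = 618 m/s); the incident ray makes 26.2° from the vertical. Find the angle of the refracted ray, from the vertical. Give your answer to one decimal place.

14.2°

Snell's law: sin θ₂ = (V₂/V₁)·sin θ₁ = (618/1110)·sin 26.2° = 0.2458.
θ₂ = sin⁻¹(0.2458) = 14.23° (from vertical).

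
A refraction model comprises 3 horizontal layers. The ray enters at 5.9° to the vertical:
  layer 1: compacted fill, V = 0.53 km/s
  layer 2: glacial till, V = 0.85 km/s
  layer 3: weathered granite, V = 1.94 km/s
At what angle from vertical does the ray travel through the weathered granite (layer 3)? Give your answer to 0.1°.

Snell's law across each interface conserves sin θ / V, so sin θ_3 = V_3·sin θ₁/V₁.
sin θ_3 = 1.94 × sin 5.9° / 0.53 = 0.3763.
θ_3 = arcsin 0.3763 = 22.10°.

22.1°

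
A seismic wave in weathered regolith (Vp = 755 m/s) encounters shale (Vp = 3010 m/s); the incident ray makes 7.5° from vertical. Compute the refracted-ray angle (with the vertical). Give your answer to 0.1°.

sin θ₁/V₁ = sin θ₂/V₂ ⇒ sin θ₂ = 3010·sin 7.5°/755 = 3010·0.1305/755 = 0.5204.
θ₂ = arcsin 0.5204 = 31.36° from the normal.

31.4°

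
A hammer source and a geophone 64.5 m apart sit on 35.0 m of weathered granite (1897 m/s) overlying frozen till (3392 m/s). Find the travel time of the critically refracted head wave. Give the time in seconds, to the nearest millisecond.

θ_c = arcsin(V₁/V₂) = arcsin(1897/3392) = 34.00°, cos θ_c = 0.8290.
Intercept time tᵢ = 2h cos θ_c / V₁ = 2·35.0·0.8290/1897 = 0.03059 s.
t = x/V₂ + tᵢ = 64.5/3392 + 0.03059 = 0.04961 s.

0.050 s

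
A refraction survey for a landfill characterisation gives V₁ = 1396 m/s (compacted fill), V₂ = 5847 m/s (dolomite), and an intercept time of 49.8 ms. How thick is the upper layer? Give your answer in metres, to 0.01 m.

h = tᵢ·V₁·V₂ / (2·√(V₂²−V₁²)).
√(V₂²−V₁²) = √(5847² − 1396²) = 5677.9 m/s.
h = 0.0498 s × 1396 × 5847 / (2 × 5677.9) = 35.80 m.

35.80 m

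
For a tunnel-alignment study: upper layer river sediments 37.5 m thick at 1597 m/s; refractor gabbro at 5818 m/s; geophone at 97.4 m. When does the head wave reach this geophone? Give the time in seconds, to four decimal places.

θ_c = arcsin(V₁/V₂) = arcsin(1597/5818) = 15.93°, cos θ_c = 0.9616.
Intercept time tᵢ = 2h cos θ_c / V₁ = 2·37.5·0.9616/1597 = 0.04516 s.
t = x/V₂ + tᵢ = 97.4/5818 + 0.04516 = 0.06190 s.

0.0619 s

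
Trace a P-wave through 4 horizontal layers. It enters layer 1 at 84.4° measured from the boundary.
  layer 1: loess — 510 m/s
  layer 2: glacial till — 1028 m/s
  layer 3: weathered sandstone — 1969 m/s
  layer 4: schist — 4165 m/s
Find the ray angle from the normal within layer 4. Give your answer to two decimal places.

52.84°

From the normal: θ₁ = 90° − 84.4° = 5.6°.
Ray parameter p = sin 5.6° / 510 = 1.9134e-04 s/m.
sin θ_4 = p·V_4 = 1.9134e-04 × 4165 = 0.7969.
θ_4 = arcsin 0.7969 = 52.84°.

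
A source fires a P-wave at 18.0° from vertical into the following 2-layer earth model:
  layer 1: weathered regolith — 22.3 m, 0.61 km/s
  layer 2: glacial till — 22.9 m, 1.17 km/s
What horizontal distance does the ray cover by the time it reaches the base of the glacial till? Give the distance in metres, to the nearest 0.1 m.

24.1 m

Ray parameter p = sin 18.0° / 0.61 km/s = 5.0659e-01 s/km.
Layer 1: θ = 18.00°; offset = 22.3·tan 18.00° = 7.246 m.
Layer 2: sin θ = p·1.17 = 0.5927 → θ = 36.35°; offset = 22.9·tan 36.35° = 16.852 m.
Total horizontal offset = 24.098 m.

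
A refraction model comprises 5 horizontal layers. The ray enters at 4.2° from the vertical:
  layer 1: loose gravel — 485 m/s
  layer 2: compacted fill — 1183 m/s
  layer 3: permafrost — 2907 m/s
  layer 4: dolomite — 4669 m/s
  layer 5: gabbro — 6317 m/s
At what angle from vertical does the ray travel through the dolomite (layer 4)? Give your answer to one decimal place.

Snell's law across each interface conserves sin θ / V, so sin θ_4 = V_4·sin θ₁/V₁.
sin θ_4 = 4669 × sin 4.2° / 485 = 0.7050.
θ_4 = 44.83° from the vertical.

44.8°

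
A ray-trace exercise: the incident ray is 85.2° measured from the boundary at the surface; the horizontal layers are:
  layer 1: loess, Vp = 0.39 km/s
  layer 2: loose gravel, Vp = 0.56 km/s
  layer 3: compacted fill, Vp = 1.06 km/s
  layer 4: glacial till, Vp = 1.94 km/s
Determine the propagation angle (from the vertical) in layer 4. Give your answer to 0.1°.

24.6°

From the normal: θ₁ = 90° − 85.2° = 4.8°.
Ray parameter p = sin 4.8° / 0.39 = 2.1456e-01 s/km.
sin θ_4 = p·V_4 = 2.1456e-01 × 1.94 = 0.4162.
θ_4 = 24.60° from the vertical.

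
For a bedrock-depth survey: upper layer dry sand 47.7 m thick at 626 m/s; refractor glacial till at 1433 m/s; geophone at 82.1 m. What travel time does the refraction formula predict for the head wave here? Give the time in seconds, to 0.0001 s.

0.1944 s

t = x/V₂ + 2h·√(V₂²−V₁²)/(V₁V₂).
√(V₂²−V₁²) = √(1433²−626²) = 1289.0 m/s; delay term = 2·47.7·1289.0/(626·1433) = 0.13709 s.
t = 82.1/1433 + 0.13709 = 0.19438 s.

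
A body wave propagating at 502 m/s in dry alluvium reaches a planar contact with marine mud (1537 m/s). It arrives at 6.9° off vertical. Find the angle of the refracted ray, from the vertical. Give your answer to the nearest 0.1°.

sin θ₁/V₁ = sin θ₂/V₂ ⇒ sin θ₂ = 1537·sin 6.9°/502 = 1537·0.1201/502 = 0.3678.
θ₂ = sin⁻¹(0.3678) = 21.58° (from vertical).

21.6°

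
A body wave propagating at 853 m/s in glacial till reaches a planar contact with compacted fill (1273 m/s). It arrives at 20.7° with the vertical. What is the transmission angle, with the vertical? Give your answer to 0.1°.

31.8°

Snell's law: sin θ₂ = (V₂/V₁)·sin θ₁ = (1273/853)·sin 20.7° = 0.5275.
θ₂ = arcsin 0.5275 = 31.84° from the normal.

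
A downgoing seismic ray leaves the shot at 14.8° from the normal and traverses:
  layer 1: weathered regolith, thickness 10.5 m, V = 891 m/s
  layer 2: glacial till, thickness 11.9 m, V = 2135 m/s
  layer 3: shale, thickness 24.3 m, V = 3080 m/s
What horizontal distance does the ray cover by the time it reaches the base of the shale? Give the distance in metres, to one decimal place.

Apply Snell's law at each interface; in layer i the horizontal offset is hᵢ·tan θᵢ.
Layer 1: θ = 14.80°; offset = 10.5·tan 14.80° = 2.774 m.
Layer 2: sin θ = 2135·sin 14.8°/891 = 0.6121, θ = 37.74°; offset = 11.9·tan 37.74° = 9.211 m.
Layer 3: sin θ = 3080·sin 14.8°/891 = 0.8830, θ = 62.01°; offset = 24.3·tan 62.01° = 45.719 m.
Summing the layer offsets gives 57.704 m.

57.7 m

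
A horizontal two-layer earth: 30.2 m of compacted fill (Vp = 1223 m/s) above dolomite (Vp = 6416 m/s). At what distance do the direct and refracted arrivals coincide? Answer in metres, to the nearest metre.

θ_c = arcsin(1223/6416) = 10.99°, so cos θ_c = 0.9817 and tᵢ = 2h cos θ_c/V₁ = 0.0485 s.
At crossover x/V₁ = x/V₂ + tᵢ ⇒ x = tᵢ/(1/V₁ − 1/V₂) = 0.04848/(8.1766e-04 − 1.5586e-04) = 73.26 m.

73 m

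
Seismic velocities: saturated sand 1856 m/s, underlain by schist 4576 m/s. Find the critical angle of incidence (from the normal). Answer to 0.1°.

At critical incidence the refracted ray runs along the interface (θ₂ = 90°), so sin θ_c = V₁/V₂.
θ_c = arcsin(1856/4576) = arcsin 0.4056 = 23.93°.

23.9°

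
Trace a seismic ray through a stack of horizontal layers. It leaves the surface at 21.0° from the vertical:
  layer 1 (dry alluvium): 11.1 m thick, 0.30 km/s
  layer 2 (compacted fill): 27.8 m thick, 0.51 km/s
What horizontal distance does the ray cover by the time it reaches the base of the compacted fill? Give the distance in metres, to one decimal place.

25.6 m

Apply Snell's law at each interface; in layer i the horizontal offset is hᵢ·tan θᵢ.
Layer 1: θ = 21.00°; offset = 11.1·tan 21.00° = 4.261 m.
Layer 2: sin θ = 0.51·sin 21.0°/0.30 = 0.6092, θ = 37.53°; offset = 27.8·tan 37.53° = 21.358 m.
Summing the layer offsets gives 25.618 m.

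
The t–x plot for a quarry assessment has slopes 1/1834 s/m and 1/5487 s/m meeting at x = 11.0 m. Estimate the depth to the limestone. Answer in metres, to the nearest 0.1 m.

x_cross = 2h·√((V₂+V₁)/(V₂−V₁)) → h = x_cross / (2·√((V₂+V₁)/(V₂−V₁))).
√((V₂+V₁)/(V₂−V₁)) = √((5487+1834)/(5487−1834)) = 1.4157.
h = 11.0 / (2·1.4157) = 3.89 m.

3.9 m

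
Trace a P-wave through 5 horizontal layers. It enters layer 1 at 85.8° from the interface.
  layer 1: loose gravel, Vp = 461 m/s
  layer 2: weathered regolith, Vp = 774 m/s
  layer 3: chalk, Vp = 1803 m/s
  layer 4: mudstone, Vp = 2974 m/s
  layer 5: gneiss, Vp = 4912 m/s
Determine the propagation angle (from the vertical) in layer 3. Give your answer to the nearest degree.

17°

From the normal: θ₁ = 90° − 85.8° = 4.2°.
Snell's law across each interface conserves sin θ / V, so sin θ_3 = V_3·sin θ₁/V₁.
sin θ_3 = 1803 × sin 4.2° / 461 = 0.2864.
θ_3 = 16.64° from the vertical.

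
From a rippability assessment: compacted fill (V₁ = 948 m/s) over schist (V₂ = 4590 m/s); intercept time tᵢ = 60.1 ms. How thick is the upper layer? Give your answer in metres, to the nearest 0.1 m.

29.1 m

h = tᵢ·V₁·V₂ / (2·√(V₂²−V₁²)).
√(V₂²−V₁²) = √(4590² − 948²) = 4491.0 m/s.
h = 0.0601 s × 948 × 4590 / (2 × 4491.0) = 29.12 m.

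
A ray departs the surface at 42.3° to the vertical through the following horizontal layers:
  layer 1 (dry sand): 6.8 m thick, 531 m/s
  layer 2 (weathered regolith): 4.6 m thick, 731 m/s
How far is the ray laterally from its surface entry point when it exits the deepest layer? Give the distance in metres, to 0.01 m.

Apply Snell's law at each interface; in layer i the horizontal offset is hᵢ·tan θᵢ.
Layer 1: θ = 42.30°; offset = 6.8·tan 42.30° = 6.1875 m.
Layer 2: sin θ = 731·sin 42.3°/531 = 0.9265, θ = 67.90°; offset = 4.6·tan 67.90° = 11.3261 m.
Total horizontal offset = 17.5136 m.

17.51 m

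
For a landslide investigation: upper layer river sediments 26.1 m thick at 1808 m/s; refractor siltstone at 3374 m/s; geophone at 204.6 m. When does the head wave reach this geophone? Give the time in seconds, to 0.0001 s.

t = x/V₂ + 2h·√(V₂²−V₁²)/(V₁V₂).
√(V₂²−V₁²) = √(3374²−1808²) = 2848.7 m/s; delay term = 2·26.1·2848.7/(1808·3374) = 0.02438 s.
t = 204.6/3374 + 0.02438 = 0.08502 s.

0.0850 s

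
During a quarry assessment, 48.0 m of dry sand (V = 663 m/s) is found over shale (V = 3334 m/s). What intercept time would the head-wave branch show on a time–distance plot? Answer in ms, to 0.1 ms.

141.9 ms

tᵢ = 2h·√(V₂²−V₁²)/(V₁V₂).
√(V₂²−V₁²) = √(3334²−663²) = 3267.4 m/s.
tᵢ = 2·48.0·3267.4/(663·3334) = 0.14190 s.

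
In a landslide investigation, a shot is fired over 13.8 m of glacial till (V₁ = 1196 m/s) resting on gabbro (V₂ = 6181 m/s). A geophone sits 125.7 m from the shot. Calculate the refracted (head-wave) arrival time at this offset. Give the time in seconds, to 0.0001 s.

0.0430 s

t = x/V₂ + 2h·√(V₂²−V₁²)/(V₁V₂).
√(V₂²−V₁²) = √(6181²−1196²) = 6064.2 m/s; delay term = 2·13.8·6064.2/(1196·6181) = 0.02264 s.
t = 125.7/6181 + 0.02264 = 0.04298 s.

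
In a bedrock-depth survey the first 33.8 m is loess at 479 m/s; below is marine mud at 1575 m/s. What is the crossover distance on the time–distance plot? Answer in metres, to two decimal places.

θ_c = arcsin(479/1575) = 17.71°, so cos θ_c = 0.9526 and tᵢ = 2h cos θ_c/V₁ = 0.1344 s.
At crossover x/V₁ = x/V₂ + tᵢ ⇒ x = tᵢ/(1/V₁ − 1/V₂) = 0.13444/(2.0877e-03 − 6.3492e-04) = 92.54 m.

92.54 m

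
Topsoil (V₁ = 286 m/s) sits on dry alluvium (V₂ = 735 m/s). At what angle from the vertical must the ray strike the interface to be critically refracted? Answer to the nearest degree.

At critical incidence the refracted ray runs along the interface (θ₂ = 90°), so sin θ_c = V₁/V₂.
θ_c = arcsin(286/735) = arcsin 0.3891 = 22.90°.

23°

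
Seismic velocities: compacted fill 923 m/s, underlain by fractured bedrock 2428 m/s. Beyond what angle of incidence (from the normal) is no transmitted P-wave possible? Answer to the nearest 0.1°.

22.3°

At critical incidence the refracted ray runs along the interface (θ₂ = 90°), so sin θ_c = V₁/V₂.
θ_c = arcsin(923/2428) = arcsin 0.3801 = 22.34°.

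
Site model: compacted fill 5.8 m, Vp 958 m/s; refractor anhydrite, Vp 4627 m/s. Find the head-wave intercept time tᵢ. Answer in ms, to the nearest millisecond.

θ_c = arcsin(V₁/V₂) = arcsin(958/4627) = 11.95°; cos θ_c = 0.9783.
tᵢ = 2h·cos θ_c / V₁ = 2·5.8·0.9783 / 958 = 0.01185 s.

12 ms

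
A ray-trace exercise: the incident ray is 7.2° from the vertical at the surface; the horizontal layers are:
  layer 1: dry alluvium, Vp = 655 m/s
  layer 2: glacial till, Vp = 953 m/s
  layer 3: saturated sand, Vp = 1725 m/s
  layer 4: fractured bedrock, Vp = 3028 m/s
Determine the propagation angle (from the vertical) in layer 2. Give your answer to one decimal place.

10.5°

Ray parameter p = sin 7.2° / 655 = 1.9135e-04 s/m.
sin θ_2 = p·V_2 = 1.9135e-04 × 953 = 0.1824.
θ_2 = 10.51° from the vertical.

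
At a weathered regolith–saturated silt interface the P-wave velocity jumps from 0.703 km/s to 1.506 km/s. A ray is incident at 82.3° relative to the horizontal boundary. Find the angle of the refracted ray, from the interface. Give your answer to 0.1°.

73.3°

Angle from the normal: 90° − 82.3° = 7.7°.
sin θ₁/V₁ = sin θ₂/V₂ ⇒ sin θ₂ = 1.506·sin 7.7°/0.703 = 1.506·0.1340/0.703 = 0.2870.
θ₂ = arcsin 0.2870 = 16.68° from the normal.
From the interface: 90° − 16.68° = 73.32°.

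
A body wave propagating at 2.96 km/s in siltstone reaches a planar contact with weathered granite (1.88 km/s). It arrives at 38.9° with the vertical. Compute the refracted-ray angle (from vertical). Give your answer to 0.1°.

23.5°

Snell's law: sin θ₂ = (V₂/V₁)·sin θ₁ = (1.88/2.96)·sin 38.9° = 0.3988.
θ₂ = arcsin 0.3988 = 23.51° from the normal.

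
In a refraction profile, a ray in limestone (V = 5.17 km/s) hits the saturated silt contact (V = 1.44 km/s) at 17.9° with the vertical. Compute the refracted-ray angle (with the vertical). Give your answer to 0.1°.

4.9°

Snell's law: sin θ₂ = (V₂/V₁)·sin θ₁ = (1.44/5.17)·sin 17.9° = 0.0856.
θ₂ = sin⁻¹(0.0856) = 4.91° (from vertical).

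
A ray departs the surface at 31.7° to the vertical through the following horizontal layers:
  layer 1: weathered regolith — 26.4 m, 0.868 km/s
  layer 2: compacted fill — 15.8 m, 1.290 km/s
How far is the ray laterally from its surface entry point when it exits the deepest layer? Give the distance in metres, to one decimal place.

Ray parameter p = sin 31.7° / 0.868 km/s = 6.0538e-01 s/km.
Layer 1: θ = 31.70°; offset = 26.4·tan 31.70° = 16.305 m.
Layer 2: sin θ = p·1.290 = 0.7809 → θ = 51.35°; offset = 15.8·tan 51.35° = 19.755 m.
Total horizontal offset = 36.060 m.

36.1 m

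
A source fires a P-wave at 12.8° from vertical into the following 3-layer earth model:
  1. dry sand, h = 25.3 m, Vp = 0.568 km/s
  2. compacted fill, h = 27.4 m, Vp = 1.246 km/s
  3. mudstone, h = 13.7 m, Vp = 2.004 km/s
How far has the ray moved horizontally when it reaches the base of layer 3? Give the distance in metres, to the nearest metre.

Apply Snell's law at each interface; in layer i the horizontal offset is hᵢ·tan θᵢ.
Layer 1: θ = 12.80°; offset = 25.3·tan 12.80° = 5.748 m.
Layer 2: sin θ = 1.246·sin 12.8°/0.568 = 0.4860, θ = 29.08°; offset = 27.4·tan 29.08° = 15.237 m.
Layer 3: sin θ = 2.004·sin 12.8°/0.568 = 0.7817, θ = 51.41°; offset = 13.7·tan 51.41° = 17.170 m.
Summing the layer offsets gives 38.155 m.

38 m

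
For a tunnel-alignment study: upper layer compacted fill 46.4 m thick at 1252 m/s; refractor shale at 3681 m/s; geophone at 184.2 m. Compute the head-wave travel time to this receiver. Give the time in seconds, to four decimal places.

θ_c = arcsin(V₁/V₂) = arcsin(1252/3681) = 19.88°, cos θ_c = 0.9404.
Intercept time tᵢ = 2h cos θ_c / V₁ = 2·46.4·0.9404/1252 = 0.06970 s.
t = x/V₂ + tᵢ = 184.2/3681 + 0.06970 = 0.11974 s.

0.1197 s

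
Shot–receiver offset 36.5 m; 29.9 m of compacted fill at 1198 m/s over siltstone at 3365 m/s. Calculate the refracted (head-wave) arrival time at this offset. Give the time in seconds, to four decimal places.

0.0575 s

θ_c = arcsin(V₁/V₂) = arcsin(1198/3365) = 20.86°, cos θ_c = 0.9345.
Intercept time tᵢ = 2h cos θ_c / V₁ = 2·29.9·0.9345/1198 = 0.04665 s.
t = x/V₂ + tᵢ = 36.5/3365 + 0.04665 = 0.05749 s.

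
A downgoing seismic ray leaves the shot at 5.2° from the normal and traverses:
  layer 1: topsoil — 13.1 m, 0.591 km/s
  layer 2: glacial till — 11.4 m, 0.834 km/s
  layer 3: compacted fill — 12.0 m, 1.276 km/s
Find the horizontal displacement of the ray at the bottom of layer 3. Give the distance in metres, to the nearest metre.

Apply Snell's law at each interface; in layer i the horizontal offset is hᵢ·tan θᵢ.
Layer 1: θ = 5.20°; offset = 13.1·tan 5.20° = 1.192 m.
Layer 2: sin θ = 0.834·sin 5.2°/0.591 = 0.1279, θ = 7.35°; offset = 11.4·tan 7.35° = 1.470 m.
Layer 3: sin θ = 1.276·sin 5.2°/0.591 = 0.1957, θ = 11.28°; offset = 12.0·tan 11.28° = 2.394 m.
Summing the layer offsets gives 5.057 m.

5 m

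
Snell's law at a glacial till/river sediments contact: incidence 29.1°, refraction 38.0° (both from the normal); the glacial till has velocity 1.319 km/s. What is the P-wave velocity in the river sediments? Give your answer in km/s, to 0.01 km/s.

1.67 km/s

Snell's law: sin 29.1°/V₁ = sin 38.0°/V₂.
V₂ = V₁·sin 38.0°/sin 29.1° = 1.319 × 1.2659 = 1.67 km/s.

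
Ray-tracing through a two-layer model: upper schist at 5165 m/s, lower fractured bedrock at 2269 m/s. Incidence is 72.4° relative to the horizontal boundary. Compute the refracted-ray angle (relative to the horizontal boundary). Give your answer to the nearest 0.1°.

Convert to the normal: θ₁ = 90° − 72.4° = 17.6°.
Snell's law: sin θ₂ = (V₂/V₁)·sin θ₁ = (2269/5165)·sin 17.6° = 0.1328.
θ₂ = arcsin 0.1328 = 7.63° from the normal.
From the interface: 90° − 7.63° = 82.37°.

82.4°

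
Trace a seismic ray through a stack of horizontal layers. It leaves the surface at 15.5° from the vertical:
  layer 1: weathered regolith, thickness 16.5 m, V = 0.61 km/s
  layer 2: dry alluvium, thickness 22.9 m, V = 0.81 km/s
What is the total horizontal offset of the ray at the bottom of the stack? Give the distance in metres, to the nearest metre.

13 m

p = sin θ₁/V₁ = sin 15.5°/0.61 = 4.3810e-01 s/km is conserved through the stack.
Layer 1: θ = 15.50°; offset = 16.5·tan 15.50° = 4.576 m.
Layer 2: sin θ = p·0.81 = 0.3549 → θ = 20.78°; offset = 22.9·tan 20.78° = 8.692 m.
Summing the layer offsets gives 13.268 m.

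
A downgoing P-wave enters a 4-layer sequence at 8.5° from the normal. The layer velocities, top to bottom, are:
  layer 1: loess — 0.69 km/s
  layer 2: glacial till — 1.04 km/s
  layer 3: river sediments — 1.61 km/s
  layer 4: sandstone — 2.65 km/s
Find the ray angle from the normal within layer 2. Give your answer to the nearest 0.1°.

Ray parameter p = sin 8.5° / 0.69 = 2.1422e-01 s/km.
sin θ_2 = p·V_2 = 2.1422e-01 × 1.04 = 0.2228.
θ_2 = arcsin 0.2228 = 12.87°.

12.9°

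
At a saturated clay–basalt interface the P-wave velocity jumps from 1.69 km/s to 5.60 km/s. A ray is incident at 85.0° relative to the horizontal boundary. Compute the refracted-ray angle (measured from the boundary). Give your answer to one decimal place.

Convert to the normal: θ₁ = 90° − 85.0° = 5.0°.
sin θ₁/V₁ = sin θ₂/V₂ ⇒ sin θ₂ = 5.60·sin 5.0°/1.69 = 5.60·0.0872/1.69 = 0.2888.
θ₂ = sin⁻¹(0.2888) = 16.79° (from vertical).
From the interface: 90° − 16.79° = 73.21°.

73.2°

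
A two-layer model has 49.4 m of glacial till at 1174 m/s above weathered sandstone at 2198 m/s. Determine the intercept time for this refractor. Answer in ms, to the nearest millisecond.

71 ms

tᵢ = 2h·√(V₂²−V₁²)/(V₁V₂).
√(V₂²−V₁²) = √(2198²−1174²) = 1858.2 m/s.
tᵢ = 2·49.4·1858.2/(1174·2198) = 0.07115 s.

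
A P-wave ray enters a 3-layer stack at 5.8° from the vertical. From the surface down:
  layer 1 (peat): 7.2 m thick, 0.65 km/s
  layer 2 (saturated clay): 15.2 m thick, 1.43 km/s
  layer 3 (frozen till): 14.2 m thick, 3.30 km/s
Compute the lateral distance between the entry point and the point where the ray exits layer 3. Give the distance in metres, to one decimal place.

Apply Snell's law at each interface; in layer i the horizontal offset is hᵢ·tan θᵢ.
Layer 1: θ = 5.80°; offset = 7.2·tan 5.80° = 0.731 m.
Layer 2: sin θ = 1.43·sin 5.8°/0.65 = 0.2223, θ = 12.85°; offset = 15.2·tan 12.85° = 3.466 m.
Layer 3: sin θ = 3.30·sin 5.8°/0.65 = 0.5131, θ = 30.87°; offset = 14.2·tan 30.87° = 8.488 m.
Total horizontal offset = 12.685 m.

12.7 m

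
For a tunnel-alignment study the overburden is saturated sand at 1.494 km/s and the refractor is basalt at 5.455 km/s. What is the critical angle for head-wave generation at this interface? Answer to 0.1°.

At critical incidence the refracted ray runs along the interface (θ₂ = 90°), so sin θ_c = V₁/V₂.
θ_c = arcsin(1.494/5.455) = arcsin 0.2739 = 15.90°.

15.9°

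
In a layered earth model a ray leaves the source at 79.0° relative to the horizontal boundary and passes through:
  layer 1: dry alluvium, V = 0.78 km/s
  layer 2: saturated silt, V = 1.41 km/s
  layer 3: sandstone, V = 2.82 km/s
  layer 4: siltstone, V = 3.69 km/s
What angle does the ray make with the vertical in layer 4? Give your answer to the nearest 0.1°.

64.5°

From the normal: θ₁ = 90° − 79.0° = 11.0°.
Snell's law across each interface conserves sin θ / V, so sin θ_4 = V_4·sin θ₁/V₁.
sin θ_4 = 3.69 × sin 11.0° / 0.78 = 0.9027.
θ_4 = arcsin 0.9027 = 64.51°.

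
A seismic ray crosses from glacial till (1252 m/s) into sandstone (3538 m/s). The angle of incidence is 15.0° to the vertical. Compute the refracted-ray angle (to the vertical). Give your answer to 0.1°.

47.0°

Snell's law: sin θ₂ = (V₂/V₁)·sin θ₁ = (3538/1252)·sin 15.0° = 0.7314.
θ₂ = arcsin 0.7314 = 47.00° from the normal.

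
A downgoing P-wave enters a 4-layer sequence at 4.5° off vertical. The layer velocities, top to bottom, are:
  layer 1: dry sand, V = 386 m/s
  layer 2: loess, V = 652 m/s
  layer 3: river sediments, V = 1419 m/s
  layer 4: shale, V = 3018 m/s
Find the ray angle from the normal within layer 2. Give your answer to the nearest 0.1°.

7.6°

Ray parameter p = sin 4.5° / 386 = 2.0326e-04 s/m.
sin θ_2 = p·V_2 = 2.0326e-04 × 652 = 0.1325.
θ_2 = 7.62° from the vertical.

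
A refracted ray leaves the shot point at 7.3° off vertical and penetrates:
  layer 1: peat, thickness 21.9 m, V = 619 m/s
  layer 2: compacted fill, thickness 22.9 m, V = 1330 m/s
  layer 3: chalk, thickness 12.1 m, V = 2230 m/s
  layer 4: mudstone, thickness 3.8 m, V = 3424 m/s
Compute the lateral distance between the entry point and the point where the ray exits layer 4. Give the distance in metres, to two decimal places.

19.29 m

Ray parameter p = sin 7.3° / 619 m/s = 2.0527e-04 s/m.
Layer 1: θ = 7.30°; offset = 21.9·tan 7.30° = 2.8055 m.
Layer 2: sin θ = p·1330 = 0.2730 → θ = 15.84°; offset = 22.9·tan 15.84° = 6.4989 m.
Layer 3: sin θ = p·2230 = 0.4578 → θ = 27.24°; offset = 12.1·tan 27.24° = 6.2300 m.
Layer 4: sin θ = p·3424 = 0.7029 → θ = 44.66°; offset = 3.8·tan 44.66° = 3.7547 m.
Σ offsets = 19.2891 m.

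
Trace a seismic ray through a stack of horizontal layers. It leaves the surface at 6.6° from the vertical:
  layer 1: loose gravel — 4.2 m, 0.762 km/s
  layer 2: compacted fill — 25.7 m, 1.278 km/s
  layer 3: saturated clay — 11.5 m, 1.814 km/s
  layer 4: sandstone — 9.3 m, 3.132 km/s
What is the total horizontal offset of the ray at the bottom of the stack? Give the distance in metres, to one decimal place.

Ray parameter p = sin 6.6° / 0.762 km/s = 1.5084e-01 s/km.
Layer 1: θ = 6.60°; offset = 4.2·tan 6.60° = 0.486 m.
Layer 2: sin θ = p·1.278 = 0.1928 → θ = 11.11°; offset = 25.7·tan 11.11° = 5.049 m.
Layer 3: sin θ = p·1.814 = 0.2736 → θ = 15.88°; offset = 11.5·tan 15.88° = 3.271 m.
Layer 4: sin θ = p·3.132 = 0.4724 → θ = 28.19°; offset = 9.3·tan 28.19° = 4.985 m.
Total horizontal offset = 13.791 m.

13.8 m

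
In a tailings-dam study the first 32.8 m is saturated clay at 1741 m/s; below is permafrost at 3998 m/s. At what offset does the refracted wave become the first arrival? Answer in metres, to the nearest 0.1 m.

x_cross = 2h·√((V₂+V₁)/(V₂−V₁)).
(V₂+V₁)/(V₂−V₁) = (3998+1741)/(3998−1741) = 2.5428; √ = 1.5946.
x_cross = 2·32.8·1.5946 = 104.61 m.

104.6 m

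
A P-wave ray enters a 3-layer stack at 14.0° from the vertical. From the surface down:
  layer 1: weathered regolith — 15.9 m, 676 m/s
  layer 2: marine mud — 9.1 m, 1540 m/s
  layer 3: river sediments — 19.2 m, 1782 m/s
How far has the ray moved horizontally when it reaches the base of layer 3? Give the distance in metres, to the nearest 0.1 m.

25.9 m

Ray parameter p = sin 14.0° / 676 m/s = 3.5787e-04 s/m.
Layer 1: θ = 14.00°; offset = 15.9·tan 14.00° = 3.964 m.
Layer 2: sin θ = p·1540 = 0.5511 → θ = 33.44°; offset = 9.1·tan 33.44° = 6.010 m.
Layer 3: sin θ = p·1782 = 0.6377 → θ = 39.62°; offset = 19.2·tan 39.62° = 15.896 m.
Total horizontal offset = 25.871 m.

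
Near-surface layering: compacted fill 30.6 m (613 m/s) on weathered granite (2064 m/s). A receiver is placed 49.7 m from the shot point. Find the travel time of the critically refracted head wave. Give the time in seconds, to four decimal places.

0.1194 s

θ_c = arcsin(V₁/V₂) = arcsin(613/2064) = 17.28°, cos θ_c = 0.9549.
Intercept time tᵢ = 2h cos θ_c / V₁ = 2·30.6·0.9549/613 = 0.09533 s.
t = x/V₂ + tᵢ = 49.7/2064 + 0.09533 = 0.11941 s.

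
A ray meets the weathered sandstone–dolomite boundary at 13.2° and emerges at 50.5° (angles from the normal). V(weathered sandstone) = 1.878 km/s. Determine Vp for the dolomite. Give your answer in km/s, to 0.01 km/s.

sin 13.2° = 0.2284; sin 50.5° = 0.7716.
V₂ = V₁·(sin θ₂/sin θ₁) = 1.878·(0.7716/0.2284) = 6.35 km/s.

6.35 km/s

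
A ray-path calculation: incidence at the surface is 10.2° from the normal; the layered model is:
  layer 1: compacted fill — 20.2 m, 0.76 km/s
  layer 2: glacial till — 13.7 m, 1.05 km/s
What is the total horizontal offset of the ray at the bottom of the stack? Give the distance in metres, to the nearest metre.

7 m

Apply Snell's law at each interface; in layer i the horizontal offset is hᵢ·tan θᵢ.
Layer 1: θ = 10.20°; offset = 20.2·tan 10.20° = 3.635 m.
Layer 2: sin θ = 1.05·sin 10.2°/0.76 = 0.2447, θ = 14.16°; offset = 13.7·tan 14.16° = 3.457 m.
Σ offsets = 7.091 m.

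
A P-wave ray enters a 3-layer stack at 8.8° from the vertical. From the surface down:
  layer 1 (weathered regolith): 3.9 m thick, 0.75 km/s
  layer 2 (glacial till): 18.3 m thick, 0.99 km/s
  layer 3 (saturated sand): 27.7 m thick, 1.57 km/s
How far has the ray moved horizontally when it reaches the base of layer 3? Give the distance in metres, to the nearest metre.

14 m

Ray parameter p = sin 8.8° / 0.75 km/s = 2.0398e-01 s/km.
Layer 1: θ = 8.80°; offset = 3.9·tan 8.80° = 0.604 m.
Layer 2: sin θ = p·0.99 = 0.2019 → θ = 11.65°; offset = 18.3·tan 11.65° = 3.773 m.
Layer 3: sin θ = p·1.57 = 0.3203 → θ = 18.68°; offset = 27.7·tan 18.68° = 9.364 m.
Total horizontal offset = 13.741 m.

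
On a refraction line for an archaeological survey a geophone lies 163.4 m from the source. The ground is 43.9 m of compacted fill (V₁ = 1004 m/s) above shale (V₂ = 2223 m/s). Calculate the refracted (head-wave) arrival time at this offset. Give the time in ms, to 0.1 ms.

151.5 ms

θ_c = arcsin(V₁/V₂) = arcsin(1004/2223) = 26.85°, cos θ_c = 0.8922.
Intercept time tᵢ = 2h cos θ_c / V₁ = 2·43.9·0.8922/1004 = 0.07802 s.
t = x/V₂ + tᵢ = 163.4/2223 + 0.07802 = 0.15153 s.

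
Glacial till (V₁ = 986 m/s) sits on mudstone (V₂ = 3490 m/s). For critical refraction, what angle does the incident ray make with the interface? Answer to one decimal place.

Critical incidence: sin θ_c = V₁/V₂ = 986/3490 = 0.2825.
θ_c = arcsin 0.2825 = 16.41°.
Measured from the interface: 90° − 16.41° = 73.59°.

73.6°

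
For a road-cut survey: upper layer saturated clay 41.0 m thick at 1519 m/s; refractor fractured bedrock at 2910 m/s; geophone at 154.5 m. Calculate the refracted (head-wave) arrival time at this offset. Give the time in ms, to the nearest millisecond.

99 ms

θ_c = arcsin(V₁/V₂) = arcsin(1519/2910) = 31.47°, cos θ_c = 0.8529.
Intercept time tᵢ = 2h cos θ_c / V₁ = 2·41.0·0.8529/1519 = 0.04604 s.
t = x/V₂ + tᵢ = 154.5/2910 + 0.04604 = 0.09914 s.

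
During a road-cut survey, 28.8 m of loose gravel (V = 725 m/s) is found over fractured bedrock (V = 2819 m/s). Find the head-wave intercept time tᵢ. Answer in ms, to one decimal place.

76.8 ms

tᵢ = 2h·√(V₂²−V₁²)/(V₁V₂).
√(V₂²−V₁²) = √(2819²−725²) = 2724.2 m/s.
tᵢ = 2·28.8·2724.2/(725·2819) = 0.07678 s.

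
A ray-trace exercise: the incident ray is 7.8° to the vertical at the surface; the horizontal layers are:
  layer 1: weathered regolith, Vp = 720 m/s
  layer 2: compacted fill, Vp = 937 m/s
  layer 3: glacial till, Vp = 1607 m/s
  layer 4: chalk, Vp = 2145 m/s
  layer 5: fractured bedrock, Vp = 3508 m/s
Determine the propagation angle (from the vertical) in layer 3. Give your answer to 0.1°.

Snell's law across each interface conserves sin θ / V, so sin θ_3 = V_3·sin θ₁/V₁.
sin θ_3 = 1607 × sin 7.8° / 720 = 0.3029.
θ_3 = arcsin 0.3029 = 17.63°.

17.6°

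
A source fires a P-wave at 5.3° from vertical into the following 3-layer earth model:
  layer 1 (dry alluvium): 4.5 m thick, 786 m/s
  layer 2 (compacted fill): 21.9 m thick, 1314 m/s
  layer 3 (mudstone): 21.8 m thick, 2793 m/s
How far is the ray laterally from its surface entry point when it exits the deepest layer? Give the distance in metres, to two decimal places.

11.42 m

Ray parameter p = sin 5.3° / 786 m/s = 1.1752e-04 s/m.
Layer 1: θ = 5.30°; offset = 4.5·tan 5.30° = 0.4175 m.
Layer 2: sin θ = p·1314 = 0.1544 → θ = 8.88°; offset = 21.9·tan 8.88° = 3.4229 m.
Layer 3: sin θ = p·2793 = 0.3282 → θ = 19.16°; offset = 21.8·tan 19.16° = 7.5752 m.
Total horizontal offset = 11.4155 m.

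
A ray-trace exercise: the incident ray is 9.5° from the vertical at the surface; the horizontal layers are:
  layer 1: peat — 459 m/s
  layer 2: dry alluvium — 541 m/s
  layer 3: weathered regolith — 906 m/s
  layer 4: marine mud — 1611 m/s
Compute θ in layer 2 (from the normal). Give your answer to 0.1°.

Ray parameter p = sin 9.5° / 459 = 3.5958e-04 s/m.
sin θ_2 = p·V_2 = 3.5958e-04 × 541 = 0.1945.
θ_2 = 11.22° from the vertical.

11.2°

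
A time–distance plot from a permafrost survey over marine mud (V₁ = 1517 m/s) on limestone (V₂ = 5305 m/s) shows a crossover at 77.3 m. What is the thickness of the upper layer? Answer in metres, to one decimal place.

h = (x_cross/2)·√((V₂−V₁)/(V₂+V₁)).
(V₂−V₁)/(V₂+V₁) = (5305−1517)/(5305+1517) = 0.5553; √ = 0.7452.
h = (77.3/2)·0.7452 = 28.80 m.

28.8 m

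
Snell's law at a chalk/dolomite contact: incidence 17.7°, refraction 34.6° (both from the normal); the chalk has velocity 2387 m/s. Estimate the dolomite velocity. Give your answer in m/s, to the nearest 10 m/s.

sin 17.7° = 0.3040; sin 34.6° = 0.5678.
V₂ = V₁·(sin θ₂/sin θ₁) = 2387·(0.5678/0.3040) = 4458.21 m/s.

4460 m/s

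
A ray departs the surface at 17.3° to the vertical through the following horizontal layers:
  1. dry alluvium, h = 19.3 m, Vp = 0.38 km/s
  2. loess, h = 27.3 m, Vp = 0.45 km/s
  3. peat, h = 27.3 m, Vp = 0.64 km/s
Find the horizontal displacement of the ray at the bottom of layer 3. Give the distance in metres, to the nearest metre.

Ray parameter p = sin 17.3° / 0.38 km/s = 7.8257e-01 s/km.
Layer 1: θ = 17.30°; offset = 19.3·tan 17.30° = 6.011 m.
Layer 2: sin θ = p·0.45 = 0.3522 → θ = 20.62°; offset = 27.3·tan 20.62° = 10.272 m.
Layer 3: sin θ = p·0.64 = 0.5008 → θ = 30.06°; offset = 27.3·tan 30.06° = 15.797 m.
Total horizontal offset = 32.080 m.

32 m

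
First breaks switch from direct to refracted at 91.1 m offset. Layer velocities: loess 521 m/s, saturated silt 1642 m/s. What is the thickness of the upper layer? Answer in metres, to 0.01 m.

32.79 m

x_cross = 2h·√((V₂+V₁)/(V₂−V₁)) → h = x_cross / (2·√((V₂+V₁)/(V₂−V₁))).
√((V₂+V₁)/(V₂−V₁)) = √((1642+521)/(1642−521)) = 1.3891.
h = 91.1 / (2·1.3891) = 32.79 m.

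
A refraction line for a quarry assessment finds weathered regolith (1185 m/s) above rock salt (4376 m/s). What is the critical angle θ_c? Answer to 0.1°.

15.7°

Critical incidence: sin θ_c = V₁/V₂ = 1185/4376 = 0.2708.
θ_c = arcsin 0.2708 = 15.71°.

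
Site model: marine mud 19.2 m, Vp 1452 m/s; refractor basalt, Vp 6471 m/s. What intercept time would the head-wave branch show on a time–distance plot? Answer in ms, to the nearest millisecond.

26 ms

tᵢ = 2h·√(V₂²−V₁²)/(V₁V₂).
√(V₂²−V₁²) = √(6471²−1452²) = 6306.0 m/s.
tᵢ = 2·19.2·6306.0/(1452·6471) = 0.02577 s.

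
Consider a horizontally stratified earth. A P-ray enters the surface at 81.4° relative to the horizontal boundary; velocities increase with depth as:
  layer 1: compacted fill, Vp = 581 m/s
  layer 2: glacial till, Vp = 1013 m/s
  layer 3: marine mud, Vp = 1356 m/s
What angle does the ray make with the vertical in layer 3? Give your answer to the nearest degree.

20°

From the normal: θ₁ = 90° − 81.4° = 8.6°.
Snell's law across each interface conserves sin θ / V, so sin θ_3 = V_3·sin θ₁/V₁.
sin θ_3 = 1356 × sin 8.6° / 581 = 0.3490.
θ_3 = arcsin 0.3490 = 20.43°.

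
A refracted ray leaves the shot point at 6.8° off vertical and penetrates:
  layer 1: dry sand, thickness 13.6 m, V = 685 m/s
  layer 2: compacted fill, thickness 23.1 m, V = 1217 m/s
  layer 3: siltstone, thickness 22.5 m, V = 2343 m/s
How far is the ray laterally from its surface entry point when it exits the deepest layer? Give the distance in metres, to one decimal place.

p = sin θ₁/V₁ = sin 6.8°/685 = 1.7285e-04 s/m is conserved through the stack.
Layer 1: θ = 6.80°; offset = 13.6·tan 6.80° = 1.622 m.
Layer 2: sin θ = p·1217 = 0.2104 → θ = 12.14°; offset = 23.1·tan 12.14° = 4.971 m.
Layer 3: sin θ = p·2343 = 0.4050 → θ = 23.89°; offset = 22.5·tan 23.89° = 9.966 m.
Total horizontal offset = 16.559 m.

16.6 m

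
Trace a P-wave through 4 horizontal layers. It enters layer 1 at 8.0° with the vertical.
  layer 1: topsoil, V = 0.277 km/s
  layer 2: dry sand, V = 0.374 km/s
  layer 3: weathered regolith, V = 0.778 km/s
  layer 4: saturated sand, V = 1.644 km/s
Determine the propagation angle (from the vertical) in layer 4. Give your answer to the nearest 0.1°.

55.7°

Snell's law across each interface conserves sin θ / V, so sin θ_4 = V_4·sin θ₁/V₁.
sin θ_4 = 1.644 × sin 8.0° / 0.277 = 0.8260.
θ_4 = arcsin 0.8260 = 55.69°.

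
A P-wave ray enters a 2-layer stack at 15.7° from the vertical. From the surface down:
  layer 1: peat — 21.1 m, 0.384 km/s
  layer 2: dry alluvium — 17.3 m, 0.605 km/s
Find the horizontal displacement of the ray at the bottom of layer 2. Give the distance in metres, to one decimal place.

14.1 m

Apply Snell's law at each interface; in layer i the horizontal offset is hᵢ·tan θᵢ.
Layer 1: θ = 15.70°; offset = 21.1·tan 15.70° = 5.931 m.
Layer 2: sin θ = 0.605·sin 15.7°/0.384 = 0.4263, θ = 25.24°; offset = 17.3·tan 25.24° = 8.154 m.
Summing the layer offsets gives 14.085 m.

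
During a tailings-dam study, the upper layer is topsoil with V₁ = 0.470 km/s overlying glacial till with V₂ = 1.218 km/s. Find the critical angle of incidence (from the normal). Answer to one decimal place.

At critical incidence the refracted ray runs along the interface (θ₂ = 90°), so sin θ_c = V₁/V₂.
θ_c = arcsin(0.470/1.218) = arcsin 0.3859 = 22.70°.

22.7°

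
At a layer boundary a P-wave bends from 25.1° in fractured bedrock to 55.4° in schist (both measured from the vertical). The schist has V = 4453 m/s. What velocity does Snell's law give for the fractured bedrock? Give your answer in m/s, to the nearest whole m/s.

2295 m/s

sin 25.1° = 0.4242; sin 55.4° = 0.8231.
V₁ = V₂·(sin θ₁/sin θ₂) = 4453·(0.4242/0.8231) = 2294.83 m/s.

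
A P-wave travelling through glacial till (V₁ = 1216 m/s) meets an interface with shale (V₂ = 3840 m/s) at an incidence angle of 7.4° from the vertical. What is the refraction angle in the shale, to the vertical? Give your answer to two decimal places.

24.00°

sin θ₁/V₁ = sin θ₂/V₂ ⇒ sin θ₂ = 3840·sin 7.4°/1216 = 3840·0.1288/1216 = 0.4067.
θ₂ = sin⁻¹(0.4067) = 24.00° (from vertical).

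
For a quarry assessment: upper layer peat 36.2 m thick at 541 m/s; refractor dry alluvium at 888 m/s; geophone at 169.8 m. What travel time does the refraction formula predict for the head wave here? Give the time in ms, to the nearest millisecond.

t = x/V₂ + 2h·√(V₂²−V₁²)/(V₁V₂).
√(V₂²−V₁²) = √(888²−541²) = 704.2 m/s; delay term = 2·36.2·704.2/(541·888) = 0.10612 s.
t = 169.8/888 + 0.10612 = 0.29734 s.

297 ms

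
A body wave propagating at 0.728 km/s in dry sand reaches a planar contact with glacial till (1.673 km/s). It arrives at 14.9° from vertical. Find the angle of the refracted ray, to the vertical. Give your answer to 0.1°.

sin θ₁/V₁ = sin θ₂/V₂ ⇒ sin θ₂ = 1.673·sin 14.9°/0.728 = 1.673·0.2571/0.728 = 0.5909.
θ₂ = arcsin 0.5909 = 36.22° from the normal.

36.2°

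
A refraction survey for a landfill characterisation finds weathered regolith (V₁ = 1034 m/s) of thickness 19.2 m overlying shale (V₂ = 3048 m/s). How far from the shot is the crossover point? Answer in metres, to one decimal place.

θ_c = arcsin(1034/3048) = 19.83°, so cos θ_c = 0.9407 and tᵢ = 2h cos θ_c/V₁ = 0.0349 s.
At crossover x/V₁ = x/V₂ + tᵢ ⇒ x = tᵢ/(1/V₁ − 1/V₂) = 0.03494/(9.6712e-04 − 3.2808e-04) = 54.67 m.

54.7 m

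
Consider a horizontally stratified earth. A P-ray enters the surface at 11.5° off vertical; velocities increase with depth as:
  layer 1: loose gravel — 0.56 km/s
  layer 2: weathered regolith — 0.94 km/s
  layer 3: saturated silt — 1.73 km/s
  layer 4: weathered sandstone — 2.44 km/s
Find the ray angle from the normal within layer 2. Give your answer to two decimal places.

19.55°

Ray parameter p = sin 11.5° / 0.56 = 3.5601e-01 s/km.
sin θ_2 = p·V_2 = 3.5601e-01 × 0.94 = 0.3347.
θ_2 = 19.55° from the vertical.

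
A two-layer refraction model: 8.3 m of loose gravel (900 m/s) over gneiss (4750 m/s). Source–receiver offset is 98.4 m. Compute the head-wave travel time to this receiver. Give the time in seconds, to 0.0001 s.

0.0388 s

t = x/V₂ + 2h·√(V₂²−V₁²)/(V₁V₂).
√(V₂²−V₁²) = √(4750²−900²) = 4664.0 m/s; delay term = 2·8.3·4664.0/(900·4750) = 0.01811 s.
t = 98.4/4750 + 0.01811 = 0.03883 s.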